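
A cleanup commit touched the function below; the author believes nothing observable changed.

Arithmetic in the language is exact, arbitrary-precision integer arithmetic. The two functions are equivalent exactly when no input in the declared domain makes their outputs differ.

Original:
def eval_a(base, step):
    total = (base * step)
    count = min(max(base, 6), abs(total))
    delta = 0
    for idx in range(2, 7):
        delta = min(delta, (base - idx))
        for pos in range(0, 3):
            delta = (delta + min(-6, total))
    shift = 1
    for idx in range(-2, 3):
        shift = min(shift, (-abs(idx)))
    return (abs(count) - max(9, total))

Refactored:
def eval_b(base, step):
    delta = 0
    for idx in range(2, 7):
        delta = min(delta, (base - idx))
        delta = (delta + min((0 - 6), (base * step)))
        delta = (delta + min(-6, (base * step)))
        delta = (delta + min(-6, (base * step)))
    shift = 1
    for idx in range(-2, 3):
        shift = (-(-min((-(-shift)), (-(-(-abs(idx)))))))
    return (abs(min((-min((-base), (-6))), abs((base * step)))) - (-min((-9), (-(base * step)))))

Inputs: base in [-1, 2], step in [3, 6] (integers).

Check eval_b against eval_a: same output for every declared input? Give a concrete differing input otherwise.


Reading the diff, among the changes: loop structure differs, and min/max/abs usage differs, and statement counts differ, and arithmetic usage differs, and local variable names differ, and constant usage differs.
Tracing base=2, step=4: eval_a: total = 8; count = 6; delta = 0; [idx=2]; delta = 0; [pos=0]; delta = -6; [pos=1]; delta = -12; [pos=2]; delta = -18; [idx=3]; delta = -18; [pos=0]; delta = -24; [pos=1]; delta = -30; [pos=2]; delta = -36; [idx=4]; delta = -36; [pos=0]; delta = -42; [pos=1]; delta = -48; [pos=2]; delta = -54; [idx=5]; delta = -54; [pos=0]; delta = -60; [pos=1]; delta = -66; [pos=2]; delta = -72; [idx=6]; delta = -72; [pos=0]; delta = -78; [pos=1]; delta = -84; [pos=2]; delta = -90; shift = 1; [idx=-2]; shift = -2; [idx=-1]; shift = -2; [idx=0]; shift = -2; [idx=1]; shift = -2; [idx=2]; shift = -2; return -3 | eval_b: delta = 0; [idx=2]; delta = 0; delta = -6; delta = -12; delta = -18; [idx=3]; delta = -18; delta = -24; delta = -30; delta = -36; [idx=4]; delta = -36; delta = -42; delta = -48; delta = -54; [idx=5]; delta = -54; delta = -60; delta = -66; delta = -72; [idx=6]; delta = -72; delta = -78; delta = -84; delta = -90; shift = 1; [idx=-2]; shift = -2; [idx=-1]; shift = -2; [idx=0]; shift = -2; [idx=1]; shift = -2; [idx=2]; shift = -2; return -3 — matching result -3.
Across all 16 domain points the two functions coincide.
verdict: equivalent


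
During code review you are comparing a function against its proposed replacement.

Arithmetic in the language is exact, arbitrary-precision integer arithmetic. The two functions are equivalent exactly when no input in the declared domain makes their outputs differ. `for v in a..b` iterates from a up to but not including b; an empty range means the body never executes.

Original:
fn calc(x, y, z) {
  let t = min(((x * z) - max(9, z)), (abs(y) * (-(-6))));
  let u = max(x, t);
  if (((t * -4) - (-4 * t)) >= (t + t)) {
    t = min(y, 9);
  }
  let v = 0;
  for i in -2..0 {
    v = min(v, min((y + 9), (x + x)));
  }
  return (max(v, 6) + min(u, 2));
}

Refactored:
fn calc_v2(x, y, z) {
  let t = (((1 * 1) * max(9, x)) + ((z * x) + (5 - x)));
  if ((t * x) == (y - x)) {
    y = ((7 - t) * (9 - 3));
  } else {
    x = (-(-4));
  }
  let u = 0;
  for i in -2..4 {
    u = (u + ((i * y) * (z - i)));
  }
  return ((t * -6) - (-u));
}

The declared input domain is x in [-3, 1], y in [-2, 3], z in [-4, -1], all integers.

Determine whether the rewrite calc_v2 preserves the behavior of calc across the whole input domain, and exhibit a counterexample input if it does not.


The rewrite breaks on x=-3, y=-2, z=-4, where the results are 8 and -112.
calc: t := 3 | u := 3 | (((t * -4) - (-4 * t)) >= (t + t)): false | v := 0 | iter i=-2: | v := -6 | iter i=-1: | v := -6 | result 8
calc_v2: t := 29 | ((t * x) == (y - x)): false | x := 4 | u := 0 | iter i=-2: | u := -8 | iter i=-1: | u := -14 | iter i=0: | u := -14 | iter i=1: | u := -4 | iter i=2: | u := 20 | iter i=3: | u := 62 | result -112
verdict: not equivalent; witness: x=-3, y=-2, z=-4


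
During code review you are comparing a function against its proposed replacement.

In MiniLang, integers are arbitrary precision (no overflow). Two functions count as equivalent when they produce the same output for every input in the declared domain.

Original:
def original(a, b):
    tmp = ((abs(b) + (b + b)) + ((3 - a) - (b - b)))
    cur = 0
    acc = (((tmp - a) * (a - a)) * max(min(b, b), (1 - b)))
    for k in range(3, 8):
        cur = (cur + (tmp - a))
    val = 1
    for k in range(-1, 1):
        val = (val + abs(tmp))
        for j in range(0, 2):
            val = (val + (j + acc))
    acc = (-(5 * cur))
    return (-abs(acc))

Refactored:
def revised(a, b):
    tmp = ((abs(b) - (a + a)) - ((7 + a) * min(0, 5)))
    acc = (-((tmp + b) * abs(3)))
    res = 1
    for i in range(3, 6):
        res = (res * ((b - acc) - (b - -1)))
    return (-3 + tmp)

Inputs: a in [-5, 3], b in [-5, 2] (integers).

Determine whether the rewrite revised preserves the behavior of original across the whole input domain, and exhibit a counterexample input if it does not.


The rewrite breaks on a=-5, b=-5, where the results are -200 and 12.
original: tmp becomes 3; next cur becomes 0; next acc becomes 0; next at k=3:; next cur becomes 8; next at k=4:; next cur becomes 16; next at k=5:; next cur becomes 24; next at k=6:; next cur becomes 32; next at k=7:; next cur becomes 40; next val becomes 1; next at k=-1:; next val becomes 4; next at j=0:; next val becomes 4; next at j=1:; next val becomes 5; next at k=0:; next val becomes 8; next at j=0:; next val becomes 8; next at j=1:; next val becomes 9; next acc becomes -200; next final value -200
revised: tmp becomes 15; next acc becomes -30; next res becomes 1; next at i=3:; next res becomes 29; next at i=4:; next res becomes 841; next at i=5:; next res becomes 24389; next final value 12
verdict: not equivalent; witness: a=-5, b=-5


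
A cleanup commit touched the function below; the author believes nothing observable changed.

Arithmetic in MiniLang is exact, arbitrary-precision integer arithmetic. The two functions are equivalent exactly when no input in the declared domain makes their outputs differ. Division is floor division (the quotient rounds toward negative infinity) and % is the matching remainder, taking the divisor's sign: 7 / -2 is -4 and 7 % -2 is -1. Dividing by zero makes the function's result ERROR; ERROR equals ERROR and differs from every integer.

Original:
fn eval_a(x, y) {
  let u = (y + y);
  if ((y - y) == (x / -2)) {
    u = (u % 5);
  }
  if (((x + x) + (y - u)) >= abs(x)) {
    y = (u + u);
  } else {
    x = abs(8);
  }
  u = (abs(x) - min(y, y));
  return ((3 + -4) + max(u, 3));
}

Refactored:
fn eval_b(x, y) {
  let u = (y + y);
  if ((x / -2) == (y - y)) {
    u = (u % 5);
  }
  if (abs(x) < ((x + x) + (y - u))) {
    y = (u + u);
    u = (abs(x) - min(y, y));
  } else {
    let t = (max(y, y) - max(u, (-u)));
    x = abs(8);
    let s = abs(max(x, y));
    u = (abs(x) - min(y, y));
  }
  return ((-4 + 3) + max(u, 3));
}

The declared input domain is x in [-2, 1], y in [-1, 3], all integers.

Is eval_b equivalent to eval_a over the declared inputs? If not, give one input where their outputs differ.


Run the pair on x=0, y=0.
eval_a: u becomes 0; next ((y - y) == (x / -2)) evaluates to true; next u becomes 0; next (((x + x) + (y - u)) >= abs(x)) evaluates to true; next y becomes 0; next u becomes 0; next final value 2
eval_b: u becomes 0; next ((x / -2) == (y - y)) evaluates to true; next u becomes 0; next (abs(x) < ((x + x) + (y - u))) evaluates to false; next t becomes 0; next x becomes 8; next s becomes 8; next u becomes 8; next final value 7
2 != 7, so the rewrite changes behavior.
verdict: not equivalent; witness: x=0, y=0


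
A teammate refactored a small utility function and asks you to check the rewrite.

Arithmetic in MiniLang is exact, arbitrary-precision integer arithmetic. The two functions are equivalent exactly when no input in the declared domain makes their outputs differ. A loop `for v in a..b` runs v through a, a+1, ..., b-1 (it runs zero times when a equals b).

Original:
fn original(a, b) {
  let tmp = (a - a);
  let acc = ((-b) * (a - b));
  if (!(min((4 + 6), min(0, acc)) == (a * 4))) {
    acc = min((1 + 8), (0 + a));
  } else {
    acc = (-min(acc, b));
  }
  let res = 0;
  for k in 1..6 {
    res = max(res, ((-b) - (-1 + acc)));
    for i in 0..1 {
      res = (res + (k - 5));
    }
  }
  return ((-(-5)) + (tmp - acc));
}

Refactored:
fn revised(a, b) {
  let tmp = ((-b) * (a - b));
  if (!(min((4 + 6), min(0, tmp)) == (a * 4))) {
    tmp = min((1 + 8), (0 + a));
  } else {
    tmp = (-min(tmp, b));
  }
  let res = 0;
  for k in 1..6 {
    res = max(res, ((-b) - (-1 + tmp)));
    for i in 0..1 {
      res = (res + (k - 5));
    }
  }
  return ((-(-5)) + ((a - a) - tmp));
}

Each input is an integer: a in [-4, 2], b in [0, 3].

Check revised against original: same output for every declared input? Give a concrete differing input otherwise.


The two versions differ — the changes include statement counts differ, plus local variable names differ.
Tracing a=-1, b=2: original: tmp := 0 | acc := 6 | (!(min((4 + 6), min(0, acc)) == (a * 4))): true | acc := -1 | res := 0 | iter k=1: | res := 0 | iter i=0: | res := -4 | iter k=2: | res := 0 | iter i=0: | res := -3 | iter k=3: | res := 0 | iter i=0: | res := -2 | iter k=4: | res := 0 | iter i=0: | res := -1 | iter k=5: | res := 0 | iter i=0: | res := 0 | result 6 | revised: tmp := 6 | (!(min((4 + 6), min(0, tmp)) == (a * 4))): true | tmp := -1 | res := 0 | iter k=1: | res := 0 | iter i=0: | res := -4 | iter k=2: | res := 0 | iter i=0: | res := -3 | iter k=3: | res := 0 | iter i=0: | res := -2 | iter k=4: | res := 0 | iter i=0: | res := -1 | iter k=5: | res := 0 | iter i=0: | res := 0 | result 6 — matching result 6.
An exhaustive pass over the 28 declared inputs shows identical outputs.
verdict: equivalent


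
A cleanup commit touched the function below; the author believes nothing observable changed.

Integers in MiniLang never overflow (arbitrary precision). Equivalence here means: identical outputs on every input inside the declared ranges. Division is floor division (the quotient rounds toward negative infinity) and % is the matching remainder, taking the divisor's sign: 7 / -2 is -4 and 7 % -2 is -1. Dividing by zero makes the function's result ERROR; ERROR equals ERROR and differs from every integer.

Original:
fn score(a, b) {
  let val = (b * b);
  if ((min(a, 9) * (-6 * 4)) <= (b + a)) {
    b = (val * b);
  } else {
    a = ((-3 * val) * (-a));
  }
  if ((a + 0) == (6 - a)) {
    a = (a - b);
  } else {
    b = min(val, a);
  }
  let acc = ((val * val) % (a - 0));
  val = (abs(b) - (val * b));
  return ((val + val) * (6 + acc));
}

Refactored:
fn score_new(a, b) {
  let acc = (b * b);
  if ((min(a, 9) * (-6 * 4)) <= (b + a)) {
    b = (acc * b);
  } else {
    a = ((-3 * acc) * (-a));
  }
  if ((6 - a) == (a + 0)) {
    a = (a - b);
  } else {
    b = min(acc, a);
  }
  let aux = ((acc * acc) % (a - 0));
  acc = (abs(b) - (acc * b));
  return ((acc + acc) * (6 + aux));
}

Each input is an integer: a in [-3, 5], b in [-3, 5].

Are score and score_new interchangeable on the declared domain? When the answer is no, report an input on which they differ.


Comparing the listings, the differences include: local variable names differ.
As a probe, take a=3, b=-3: score runs val = 9; ((min(a, 9) * (-6 * 4)) <= (b + a)) -> true; b = -27; ((a + 0) == (6 - a)) -> true; a = 30; acc = 21; val = 270; return 14580; score_new runs acc = 9; ((min(a, 9) * (-6 * 4)) <= (b + a)) -> true; b = -27; ((6 - a) == (a + 0)) -> true; a = 30; aux = 21; acc = 270; return 14580; both end at 14580.
Checked all 81 inputs in the declared domain: the outputs agree on every one.
verdict: equivalent


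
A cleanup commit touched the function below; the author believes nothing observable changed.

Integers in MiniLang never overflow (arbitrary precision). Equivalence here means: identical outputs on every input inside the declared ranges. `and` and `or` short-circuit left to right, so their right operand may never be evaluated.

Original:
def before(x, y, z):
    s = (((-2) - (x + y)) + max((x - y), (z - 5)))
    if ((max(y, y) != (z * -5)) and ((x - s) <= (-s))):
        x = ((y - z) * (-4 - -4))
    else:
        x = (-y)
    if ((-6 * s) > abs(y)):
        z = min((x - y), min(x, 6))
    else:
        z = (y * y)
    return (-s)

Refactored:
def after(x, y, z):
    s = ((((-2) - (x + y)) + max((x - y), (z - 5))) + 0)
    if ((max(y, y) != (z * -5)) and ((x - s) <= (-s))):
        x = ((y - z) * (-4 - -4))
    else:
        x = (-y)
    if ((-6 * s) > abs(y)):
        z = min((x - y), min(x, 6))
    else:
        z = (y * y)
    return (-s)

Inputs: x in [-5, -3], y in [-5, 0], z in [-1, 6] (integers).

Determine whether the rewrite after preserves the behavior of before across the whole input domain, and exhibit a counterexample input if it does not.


Changes here: arithmetic usage differs, plus constant usage differs; the full 144-point sweep finds no disagreement.
verdict: equivalent


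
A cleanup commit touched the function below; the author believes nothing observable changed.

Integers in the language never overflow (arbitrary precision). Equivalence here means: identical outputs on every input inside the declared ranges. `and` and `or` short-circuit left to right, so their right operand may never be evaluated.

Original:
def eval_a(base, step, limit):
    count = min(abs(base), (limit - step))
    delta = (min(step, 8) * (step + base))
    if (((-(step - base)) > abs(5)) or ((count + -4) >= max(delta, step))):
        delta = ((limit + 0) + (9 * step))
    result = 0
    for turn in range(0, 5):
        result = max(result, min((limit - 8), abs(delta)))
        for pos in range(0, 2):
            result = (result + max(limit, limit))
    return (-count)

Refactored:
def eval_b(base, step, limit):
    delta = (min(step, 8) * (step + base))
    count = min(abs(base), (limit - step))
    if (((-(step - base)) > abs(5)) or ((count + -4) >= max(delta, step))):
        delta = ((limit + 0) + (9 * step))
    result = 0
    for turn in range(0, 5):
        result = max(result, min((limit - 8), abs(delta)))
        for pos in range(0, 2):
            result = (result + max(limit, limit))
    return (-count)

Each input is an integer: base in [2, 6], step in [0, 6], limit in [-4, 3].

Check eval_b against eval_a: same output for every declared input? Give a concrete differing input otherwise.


The two are interchangeable: same computation, different form, and every declared input agrees.
Tracing base=6, step=6, limit=-4: eval_a: count := -10 | delta := 72 | (((-(step - base)) > abs(5)) or ((count + -4) >= max(delta, step))): false | result := 0 | iter turn=0: | result := 0 | iter pos=0: | result := -4 | iter pos=1: | result := -8 | iter turn=1: | result := -8 | iter pos=0: | result := -12 | iter pos=1: | result := -16 | iter turn=2: | result := -12 | iter pos=0: | result := -16 | iter pos=1: | result := -20 | iter turn=3: | result := -12 | iter pos=0: | result := -16 | iter pos=1: | result := -20 | iter turn=4: | result := -12 | iter pos=0: | result := -16 | iter pos=1: | result := -20 | result 10 | eval_b: delta := 72 | count := -10 | (((-(step - base)) > abs(5)) or ((count + -4) >= max(delta, step))): false | result := 0 | iter turn=0: | result := 0 | iter pos=0: | result := -4 | iter pos=1: | result := -8 | iter turn=1: | result := -8 | iter pos=0: | result := -12 | iter pos=1: | result := -16 | iter turn=2: | result := -12 | iter pos=0: | result := -16 | iter pos=1: | result := -20 | iter turn=3: | result := -12 | iter pos=0: | result := -16 | iter pos=1: | result := -20 | iter turn=4: | result := -12 | iter pos=0: | result := -16 | iter pos=1: | result := -20 | result 10 — matching result 10.
Checked all 280 inputs in the declared domain: the outputs agree on every one.
verdict: equivalent


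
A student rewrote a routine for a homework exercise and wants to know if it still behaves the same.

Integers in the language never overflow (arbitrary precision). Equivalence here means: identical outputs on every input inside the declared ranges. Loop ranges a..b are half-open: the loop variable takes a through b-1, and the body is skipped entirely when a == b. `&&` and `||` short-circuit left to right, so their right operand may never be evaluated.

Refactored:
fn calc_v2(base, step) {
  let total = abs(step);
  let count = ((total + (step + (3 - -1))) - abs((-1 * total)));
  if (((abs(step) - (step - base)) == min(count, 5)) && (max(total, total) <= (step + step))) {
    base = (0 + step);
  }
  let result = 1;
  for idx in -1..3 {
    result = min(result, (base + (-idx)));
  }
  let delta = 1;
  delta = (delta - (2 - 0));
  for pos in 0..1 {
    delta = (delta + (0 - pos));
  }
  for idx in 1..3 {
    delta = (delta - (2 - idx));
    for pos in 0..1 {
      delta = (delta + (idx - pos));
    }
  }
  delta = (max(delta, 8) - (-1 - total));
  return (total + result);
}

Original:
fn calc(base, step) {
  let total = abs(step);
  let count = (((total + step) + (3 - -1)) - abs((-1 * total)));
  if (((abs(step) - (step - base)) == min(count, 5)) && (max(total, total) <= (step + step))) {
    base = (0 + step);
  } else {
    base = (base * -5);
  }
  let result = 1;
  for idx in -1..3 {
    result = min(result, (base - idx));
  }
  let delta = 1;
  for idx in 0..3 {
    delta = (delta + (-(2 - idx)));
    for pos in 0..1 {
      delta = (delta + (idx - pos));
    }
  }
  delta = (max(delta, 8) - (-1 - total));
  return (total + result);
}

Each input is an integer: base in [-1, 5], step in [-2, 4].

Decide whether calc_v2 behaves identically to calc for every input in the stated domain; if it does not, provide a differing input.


At base=-1, step=-2: calc gives 3, calc_v2 gives -1.
verdict: not equivalent; witness: base=-1, step=-2


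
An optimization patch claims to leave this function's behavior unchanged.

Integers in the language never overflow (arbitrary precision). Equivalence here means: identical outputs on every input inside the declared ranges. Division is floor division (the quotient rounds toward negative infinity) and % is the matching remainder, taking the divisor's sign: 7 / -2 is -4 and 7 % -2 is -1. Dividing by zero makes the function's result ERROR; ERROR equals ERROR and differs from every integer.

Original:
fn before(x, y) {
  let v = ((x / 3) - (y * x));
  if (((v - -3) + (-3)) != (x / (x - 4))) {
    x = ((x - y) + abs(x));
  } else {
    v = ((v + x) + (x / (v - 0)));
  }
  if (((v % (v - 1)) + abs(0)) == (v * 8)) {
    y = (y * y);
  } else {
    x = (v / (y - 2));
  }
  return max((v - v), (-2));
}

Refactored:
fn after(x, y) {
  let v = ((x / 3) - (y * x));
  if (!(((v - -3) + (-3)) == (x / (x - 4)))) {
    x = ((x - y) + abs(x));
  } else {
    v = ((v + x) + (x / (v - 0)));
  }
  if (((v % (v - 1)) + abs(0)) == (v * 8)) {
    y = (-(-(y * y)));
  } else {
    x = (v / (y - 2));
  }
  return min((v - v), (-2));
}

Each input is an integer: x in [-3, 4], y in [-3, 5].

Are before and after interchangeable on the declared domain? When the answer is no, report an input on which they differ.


There is a counterexample at x=-3, y=-3: 0 on one side, -2 on the other.
before: v := -10 | (((v - -3) + (-3)) != (x / (x - 4))): true | x := 3 | (((v % (v - 1)) + abs(0)) == (v * 8)): false | x := 2 | result 0
after: v := -10 | (!(((v - -3) + (-3)) == (x / (x - 4)))): true | x := 3 | (((v % (v - 1)) + abs(0)) == (v * 8)): false | x := 2 | result -2
verdict: not equivalent; witness: x=-3, y=-3


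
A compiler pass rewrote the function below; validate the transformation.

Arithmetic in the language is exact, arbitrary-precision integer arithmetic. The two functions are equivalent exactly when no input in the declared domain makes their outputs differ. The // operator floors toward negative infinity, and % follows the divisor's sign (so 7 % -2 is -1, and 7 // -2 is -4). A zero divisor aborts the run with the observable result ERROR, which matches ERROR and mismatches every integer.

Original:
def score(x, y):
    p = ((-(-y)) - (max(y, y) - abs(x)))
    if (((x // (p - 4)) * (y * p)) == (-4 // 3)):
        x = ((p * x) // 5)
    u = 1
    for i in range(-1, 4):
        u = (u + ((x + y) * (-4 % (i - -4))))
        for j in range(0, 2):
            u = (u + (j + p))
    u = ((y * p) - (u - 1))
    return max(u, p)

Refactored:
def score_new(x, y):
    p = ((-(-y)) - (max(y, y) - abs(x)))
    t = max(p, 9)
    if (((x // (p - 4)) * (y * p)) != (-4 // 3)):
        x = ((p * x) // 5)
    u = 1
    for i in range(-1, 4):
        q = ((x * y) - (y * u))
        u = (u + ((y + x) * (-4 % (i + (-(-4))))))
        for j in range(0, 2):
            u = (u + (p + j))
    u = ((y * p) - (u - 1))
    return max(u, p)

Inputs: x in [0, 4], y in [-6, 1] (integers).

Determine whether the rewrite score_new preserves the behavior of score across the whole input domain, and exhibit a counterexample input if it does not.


At x=1, y=-6: score gives 19, score_new gives 27.
verdict: not equivalent; witness: x=1, y=-6


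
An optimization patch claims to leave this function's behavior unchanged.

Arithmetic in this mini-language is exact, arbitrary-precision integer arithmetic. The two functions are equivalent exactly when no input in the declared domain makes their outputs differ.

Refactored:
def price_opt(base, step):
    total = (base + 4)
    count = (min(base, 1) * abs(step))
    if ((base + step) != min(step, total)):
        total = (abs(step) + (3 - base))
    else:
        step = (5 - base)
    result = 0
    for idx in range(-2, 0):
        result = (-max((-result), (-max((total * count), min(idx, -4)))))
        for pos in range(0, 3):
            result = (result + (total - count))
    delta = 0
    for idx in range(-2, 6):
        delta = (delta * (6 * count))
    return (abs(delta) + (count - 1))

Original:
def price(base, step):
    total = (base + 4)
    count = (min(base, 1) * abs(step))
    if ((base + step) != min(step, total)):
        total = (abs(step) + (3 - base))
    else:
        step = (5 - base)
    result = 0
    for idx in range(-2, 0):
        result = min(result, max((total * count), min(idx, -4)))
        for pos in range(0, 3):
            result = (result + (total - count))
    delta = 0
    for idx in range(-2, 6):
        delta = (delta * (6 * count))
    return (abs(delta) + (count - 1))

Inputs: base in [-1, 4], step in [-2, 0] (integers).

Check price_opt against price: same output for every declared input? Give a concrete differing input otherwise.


This is a faithful refactor — min/max/abs usage differs, but the computed results match everywhere.
Spot check at base=2, step=0 — price: total := 6 | count := 0 | ((base + step) != min(step, total)): true | total := 1 | result := 0 | iter idx=-2: | result := 0 | iter pos=0: | result := 1 | iter pos=1: | result := 2 | iter pos=2: | result := 3 | iter idx=-1: | result := 0 | iter pos=0: | result := 1 | iter pos=1: | result := 2 | iter pos=2: | result := 3 | delta := 0 | iter idx=-2: | delta := 0 | iter idx=-1: | delta := 0 | iter idx=0: | delta := 0 | iter idx=1: | delta := 0 | iter idx=2: | delta := 0 | iter idx=3: | delta := 0 | iter idx=4: | delta := 0 | iter idx=5: | delta := 0 | result -1. price_opt: total := 6 | count := 0 | ((base + step) != min(step, total)): true | total := 1 | result := 0 | iter idx=-2: | result := 0 | iter pos=0: | result := 1 | iter pos=1: | result := 2 | iter pos=2: | result := 3 | iter idx=-1: | result := 0 | iter pos=0: | result := 1 | iter pos=1: | result := 2 | iter pos=2: | result := 3 | delta := 0 | iter idx=-2: | delta := 0 | iter idx=-1: | delta := 0 | iter idx=0: | delta := 0 | iter idx=1: | delta := 0 | iter idx=2: | delta := 0 | iter idx=3: | delta := 0 | iter idx=4: | delta := 0 | iter idx=5: | delta := 0 | result -1. Both give -1.
Every one of the 18 inputs gives matching results.
verdict: equivalent


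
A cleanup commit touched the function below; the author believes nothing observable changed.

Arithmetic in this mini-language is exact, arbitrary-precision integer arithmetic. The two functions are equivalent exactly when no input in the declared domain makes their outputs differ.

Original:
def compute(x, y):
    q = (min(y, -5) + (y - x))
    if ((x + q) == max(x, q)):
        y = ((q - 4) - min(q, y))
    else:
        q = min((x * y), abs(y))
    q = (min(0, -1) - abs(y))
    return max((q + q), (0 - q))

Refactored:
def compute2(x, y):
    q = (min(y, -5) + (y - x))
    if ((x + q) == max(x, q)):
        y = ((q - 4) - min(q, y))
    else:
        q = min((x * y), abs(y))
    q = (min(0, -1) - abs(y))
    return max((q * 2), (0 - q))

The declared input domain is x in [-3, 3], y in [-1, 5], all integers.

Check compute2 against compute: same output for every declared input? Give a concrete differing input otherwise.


Differences: constant usage differs, plus arithmetic usage differs — yet all 49 inputs agree.
verdict: equivalent


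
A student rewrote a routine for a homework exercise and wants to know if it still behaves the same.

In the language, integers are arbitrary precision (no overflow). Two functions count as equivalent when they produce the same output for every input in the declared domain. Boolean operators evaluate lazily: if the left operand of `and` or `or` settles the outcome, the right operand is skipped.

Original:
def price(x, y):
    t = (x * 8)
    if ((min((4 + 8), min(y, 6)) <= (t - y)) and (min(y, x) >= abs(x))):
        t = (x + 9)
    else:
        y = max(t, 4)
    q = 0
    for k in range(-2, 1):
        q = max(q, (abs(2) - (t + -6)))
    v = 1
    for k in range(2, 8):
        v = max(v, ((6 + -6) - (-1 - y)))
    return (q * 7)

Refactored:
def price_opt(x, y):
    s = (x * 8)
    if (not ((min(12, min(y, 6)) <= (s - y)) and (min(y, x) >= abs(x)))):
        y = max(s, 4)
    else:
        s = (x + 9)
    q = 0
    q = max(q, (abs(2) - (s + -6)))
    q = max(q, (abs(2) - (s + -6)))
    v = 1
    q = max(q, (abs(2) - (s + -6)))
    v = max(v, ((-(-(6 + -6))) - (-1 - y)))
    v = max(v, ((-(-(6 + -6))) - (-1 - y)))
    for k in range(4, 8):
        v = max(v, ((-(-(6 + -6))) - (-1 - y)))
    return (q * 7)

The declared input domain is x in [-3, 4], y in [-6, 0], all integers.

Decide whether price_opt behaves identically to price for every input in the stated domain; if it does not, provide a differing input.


The two are interchangeable: local variable names differ, constant usage differs, loop structure differs, min/max/abs usage differs, arithmetic usage differs, boolean connective usage differs, statement counts differ, and every declared input agrees.
Spot check at x=4, y=-5 — price: t=32, then ((min((4 + 8), min(y, 6)) <= (t - y)) and (min(y, x) >= abs(x))) is false, then y=32, then q=0, then (k=-2), then q=0, then (k=-1), then q=0, then (k=0), then q=0, then v=1, then (k=2), then v=33, then (k=3), then v=33, then (k=4), then v=33, then (k=5), then v=33, then (k=6), then v=33, then (k=7), then v=33, then returns 0. price_opt: s=32, then (not ((min(12, min(y, 6)) <= (s - y)) and (min(y, x) >= abs(x)))) is true, then y=32, then q=0, then q=0, then q=0, then v=1, then q=0, then v=33, then v=33, then (k=4), then v=33, then (k=5), then v=33, then (k=6), then v=33, then (k=7), then v=33, then returns 0. Both give 0.
Every one of the 56 inputs gives matching results.
verdict: equivalent


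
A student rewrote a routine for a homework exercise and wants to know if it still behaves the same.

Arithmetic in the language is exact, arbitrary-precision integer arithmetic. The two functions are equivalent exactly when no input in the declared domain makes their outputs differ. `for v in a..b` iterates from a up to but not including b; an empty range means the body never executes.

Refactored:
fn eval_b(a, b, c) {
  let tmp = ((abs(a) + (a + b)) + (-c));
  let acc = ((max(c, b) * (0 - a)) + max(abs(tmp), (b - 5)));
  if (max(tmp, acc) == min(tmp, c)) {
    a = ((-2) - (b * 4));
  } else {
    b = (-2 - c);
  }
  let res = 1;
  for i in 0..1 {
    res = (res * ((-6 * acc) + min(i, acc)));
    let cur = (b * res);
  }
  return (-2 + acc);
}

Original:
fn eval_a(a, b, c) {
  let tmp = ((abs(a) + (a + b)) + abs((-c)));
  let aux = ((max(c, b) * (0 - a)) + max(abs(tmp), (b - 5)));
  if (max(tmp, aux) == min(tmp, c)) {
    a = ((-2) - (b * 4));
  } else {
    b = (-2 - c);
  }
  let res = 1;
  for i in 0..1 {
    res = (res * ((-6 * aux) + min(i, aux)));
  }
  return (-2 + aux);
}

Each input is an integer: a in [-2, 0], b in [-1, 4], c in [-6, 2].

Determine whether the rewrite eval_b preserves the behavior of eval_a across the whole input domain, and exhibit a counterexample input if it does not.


Take a=-2, b=-1, c=1.
eval_a: tmp := 0 | aux := 2 | (max(tmp, aux) == min(tmp, c)): false | b := -3 | res := 1 | iter i=0: | res := -12 | result 0
eval_b: tmp := -2 | acc := 4 | (max(tmp, acc) == min(tmp, c)): false | b := -3 | res := 1 | iter i=0: | res := -24 | cur := 72 | result 2
0 vs 2 — the two versions disagree here.
verdict: not equivalent; witness: a=-2, b=-1, c=1


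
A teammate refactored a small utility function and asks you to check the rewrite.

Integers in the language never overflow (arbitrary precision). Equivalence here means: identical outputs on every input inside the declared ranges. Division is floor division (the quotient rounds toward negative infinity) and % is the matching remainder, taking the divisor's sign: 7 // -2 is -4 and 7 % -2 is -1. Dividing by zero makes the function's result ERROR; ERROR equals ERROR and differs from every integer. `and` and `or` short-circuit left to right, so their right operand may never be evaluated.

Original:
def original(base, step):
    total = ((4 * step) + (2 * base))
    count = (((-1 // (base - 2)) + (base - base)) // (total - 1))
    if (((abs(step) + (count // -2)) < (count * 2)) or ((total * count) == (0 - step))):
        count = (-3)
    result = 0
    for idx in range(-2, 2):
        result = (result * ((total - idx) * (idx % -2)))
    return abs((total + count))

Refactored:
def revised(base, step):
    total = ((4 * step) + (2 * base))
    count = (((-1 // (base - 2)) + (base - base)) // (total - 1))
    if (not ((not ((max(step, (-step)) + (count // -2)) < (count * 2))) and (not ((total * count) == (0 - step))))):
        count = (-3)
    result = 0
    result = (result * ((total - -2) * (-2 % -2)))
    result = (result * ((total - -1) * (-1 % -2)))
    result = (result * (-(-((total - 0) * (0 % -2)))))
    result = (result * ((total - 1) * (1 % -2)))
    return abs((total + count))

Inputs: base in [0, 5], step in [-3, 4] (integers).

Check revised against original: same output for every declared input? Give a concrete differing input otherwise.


Changes here: arithmetic usage differs, min/max/abs usage differs, statement counts differ, local variable names differ, loop structure differs, constant usage differs, boolean connective usage differs; the full 48-point sweep finds no disagreement.
verdict: equivalent


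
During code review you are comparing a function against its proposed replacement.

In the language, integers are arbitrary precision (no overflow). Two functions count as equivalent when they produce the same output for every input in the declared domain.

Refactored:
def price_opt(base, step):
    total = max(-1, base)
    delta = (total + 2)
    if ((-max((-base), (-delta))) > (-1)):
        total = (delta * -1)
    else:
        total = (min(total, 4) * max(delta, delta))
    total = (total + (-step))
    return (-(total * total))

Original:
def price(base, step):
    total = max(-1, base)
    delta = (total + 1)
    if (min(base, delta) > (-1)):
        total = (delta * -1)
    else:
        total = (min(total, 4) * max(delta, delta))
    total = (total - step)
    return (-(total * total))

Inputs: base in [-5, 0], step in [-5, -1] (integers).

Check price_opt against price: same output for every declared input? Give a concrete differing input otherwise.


Take base=-5, step=-5.
price: total becomes -1; next delta becomes 0; next (min(base, delta) > (-1)) evaluates to false; next total becomes 0; next total becomes 5; next final value -25
price_opt: total becomes -1; next delta becomes 1; next ((-max((-base), (-delta))) > (-1)) evaluates to false; next total becomes -1; next total becomes 4; next final value -16
-25 vs -16 — the two versions disagree here.
verdict: not equivalent; witness: base=-5, step=-5


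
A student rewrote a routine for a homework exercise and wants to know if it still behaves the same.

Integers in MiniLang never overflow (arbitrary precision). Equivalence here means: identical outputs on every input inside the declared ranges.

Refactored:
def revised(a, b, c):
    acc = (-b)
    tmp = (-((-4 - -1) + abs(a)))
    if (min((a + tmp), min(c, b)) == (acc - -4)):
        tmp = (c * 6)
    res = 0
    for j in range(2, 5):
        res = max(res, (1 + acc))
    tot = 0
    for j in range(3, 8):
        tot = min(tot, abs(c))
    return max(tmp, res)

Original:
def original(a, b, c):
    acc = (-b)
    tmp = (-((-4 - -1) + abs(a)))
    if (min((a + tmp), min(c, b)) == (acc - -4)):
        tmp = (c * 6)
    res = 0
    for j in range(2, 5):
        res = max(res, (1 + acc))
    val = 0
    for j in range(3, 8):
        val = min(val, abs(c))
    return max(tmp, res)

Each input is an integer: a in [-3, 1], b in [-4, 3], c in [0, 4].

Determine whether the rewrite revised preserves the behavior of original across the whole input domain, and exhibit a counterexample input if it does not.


Behavior is preserved: although local variable names differ, the outputs never diverge.
Tracing a=-3, b=-4, c=4: original: acc = 4; tmp = 0; (min((a + tmp), min(c, b)) == (acc - -4)) -> false; res = 0; [j=2]; res = 5; [j=3]; res = 5; [j=4]; res = 5; val = 0; [j=3]; val = 0; [j=4]; val = 0; [j=5]; val = 0; [j=6]; val = 0; [j=7]; val = 0; return 5 | revised: acc = 4; tmp = 0; (min((a + tmp), min(c, b)) == (acc - -4)) -> false; res = 0; [j=2]; res = 5; [j=3]; res = 5; [j=4]; res = 5; tot = 0; [j=3]; tot = 0; [j=4]; tot = 0; [j=5]; tot = 0; [j=6]; tot = 0; [j=7]; tot = 0; return 5 — matching result 5.
Sweeping the whole domain (200 inputs) finds no disagreement.
verdict: equivalent


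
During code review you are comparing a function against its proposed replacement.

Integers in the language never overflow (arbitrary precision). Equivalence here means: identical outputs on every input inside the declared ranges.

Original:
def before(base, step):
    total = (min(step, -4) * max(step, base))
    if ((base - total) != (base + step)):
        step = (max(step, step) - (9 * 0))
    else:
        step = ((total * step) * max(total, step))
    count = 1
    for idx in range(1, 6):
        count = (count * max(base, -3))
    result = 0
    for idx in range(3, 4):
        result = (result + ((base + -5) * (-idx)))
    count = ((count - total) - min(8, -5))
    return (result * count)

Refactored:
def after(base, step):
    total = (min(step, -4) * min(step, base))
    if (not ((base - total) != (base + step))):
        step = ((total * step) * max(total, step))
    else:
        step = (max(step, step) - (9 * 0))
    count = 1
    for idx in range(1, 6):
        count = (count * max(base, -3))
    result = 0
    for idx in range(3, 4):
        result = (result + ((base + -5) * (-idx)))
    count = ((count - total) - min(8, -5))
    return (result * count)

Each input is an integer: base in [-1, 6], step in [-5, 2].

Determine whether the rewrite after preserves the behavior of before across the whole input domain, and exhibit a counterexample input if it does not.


Consider the input base=-1, step=-5.
before: total = 5; ((base - total) != (base + step)) -> false; step = -125; count = 1; [idx=1]; count = -1; [idx=2]; count = 1; [idx=3]; count = -1; [idx=4]; count = 1; [idx=5]; count = -1; result = 0; [idx=3]; result = 18; count = -1; return -18
after: total = 25; (not ((base - total) != (base + step))) -> false; step = -5; count = 1; [idx=1]; count = -1; [idx=2]; count = 1; [idx=3]; count = -1; [idx=4]; count = 1; [idx=5]; count = -1; result = 0; [idx=3]; result = 18; count = -21; return -378
-18 vs -378 — the two versions disagree here.
verdict: not equivalent; witness: base=-1, step=-5


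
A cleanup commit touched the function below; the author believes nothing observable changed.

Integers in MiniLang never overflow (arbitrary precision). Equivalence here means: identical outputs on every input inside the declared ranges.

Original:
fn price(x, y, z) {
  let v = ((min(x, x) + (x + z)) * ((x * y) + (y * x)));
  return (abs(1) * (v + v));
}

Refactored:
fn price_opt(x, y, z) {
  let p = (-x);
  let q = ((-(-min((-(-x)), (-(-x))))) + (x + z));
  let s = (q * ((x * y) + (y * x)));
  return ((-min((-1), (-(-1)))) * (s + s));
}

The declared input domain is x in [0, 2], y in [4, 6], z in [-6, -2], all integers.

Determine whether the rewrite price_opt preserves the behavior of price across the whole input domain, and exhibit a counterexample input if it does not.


Comparing the listings, the differences include: constant usage differs, min/max/abs usage differs, local variable names differ, statement counts differ.
One worked example (x=1, y=4, z=-2) — price: v=0, then returns 0; price_opt: p=-1, then q=0, then s=0, then returns 0; agreement on 0.
An exhaustive pass over the 45 declared inputs shows identical outputs.
verdict: equivalent


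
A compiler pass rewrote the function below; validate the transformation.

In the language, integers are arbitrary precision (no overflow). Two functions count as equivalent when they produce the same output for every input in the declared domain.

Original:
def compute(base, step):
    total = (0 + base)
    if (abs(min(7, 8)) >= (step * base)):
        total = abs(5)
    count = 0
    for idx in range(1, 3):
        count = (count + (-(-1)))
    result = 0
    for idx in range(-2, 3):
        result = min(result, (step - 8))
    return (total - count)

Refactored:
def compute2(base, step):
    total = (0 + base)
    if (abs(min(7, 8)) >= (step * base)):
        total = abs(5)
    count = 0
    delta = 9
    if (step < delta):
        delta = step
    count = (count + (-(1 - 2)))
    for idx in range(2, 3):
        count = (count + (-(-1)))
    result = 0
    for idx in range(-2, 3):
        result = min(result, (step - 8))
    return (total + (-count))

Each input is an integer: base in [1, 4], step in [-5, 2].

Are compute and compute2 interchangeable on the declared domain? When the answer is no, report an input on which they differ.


The two versions differ — the changes include branching structure differs, plus constant usage differs, plus loop structure differs, plus arithmetic usage differs, plus local variable names differ, plus comparison usage differs, plus statement counts differ.
Spot check at base=4, step=-2 — compute: total = 4; (abs(min(7, 8)) >= (step * base)) -> true; total = 5; count = 0; [idx=1]; count = 1; [idx=2]; count = 2; result = 0; [idx=-2]; result = -10; [idx=-1]; result = -10; [idx=0]; result = -10; [idx=1]; result = -10; [idx=2]; result = -10; return 3. compute2: total = 4; (abs(min(7, 8)) >= (step * base)) -> true; total = 5; count = 0; delta = 9; (step < delta) -> true; delta = -2; count = 1; [idx=2]; count = 2; result = 0; [idx=-2]; result = -10; [idx=-1]; result = -10; [idx=0]; result = -10; [idx=1]; result = -10; [idx=2]; result = -10; return 3. Both give 3.
An exhaustive pass over the 32 declared inputs shows identical outputs.
verdict: equivalent


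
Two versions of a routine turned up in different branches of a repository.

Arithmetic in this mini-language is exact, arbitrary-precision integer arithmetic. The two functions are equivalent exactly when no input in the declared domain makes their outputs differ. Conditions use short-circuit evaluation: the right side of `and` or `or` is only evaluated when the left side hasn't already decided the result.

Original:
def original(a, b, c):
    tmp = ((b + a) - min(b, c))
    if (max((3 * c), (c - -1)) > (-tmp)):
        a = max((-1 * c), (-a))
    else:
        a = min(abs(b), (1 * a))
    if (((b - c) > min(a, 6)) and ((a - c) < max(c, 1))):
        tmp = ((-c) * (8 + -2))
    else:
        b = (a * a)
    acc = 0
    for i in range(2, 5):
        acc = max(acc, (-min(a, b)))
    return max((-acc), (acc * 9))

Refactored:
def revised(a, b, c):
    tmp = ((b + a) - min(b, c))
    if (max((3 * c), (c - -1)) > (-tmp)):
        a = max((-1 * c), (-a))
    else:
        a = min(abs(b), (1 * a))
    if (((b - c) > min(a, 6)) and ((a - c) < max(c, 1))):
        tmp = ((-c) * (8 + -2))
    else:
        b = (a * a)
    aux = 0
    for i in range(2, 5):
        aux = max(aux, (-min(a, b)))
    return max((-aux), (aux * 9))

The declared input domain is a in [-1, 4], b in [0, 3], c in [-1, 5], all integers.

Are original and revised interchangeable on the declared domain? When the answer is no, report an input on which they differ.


The two versions differ — the changes include local variable names differ.
As a probe, take a=3, b=2, c=2: original runs tmp := 3 | (max((3 * c), (c - -1)) > (-tmp)): true | a := -2 | (((b - c) > min(a, 6)) and ((a - c) < max(c, 1))): true | tmp := -12 | acc := 0 | iter i=2: | acc := 2 | iter i=3: | acc := 2 | iter i=4: | acc := 2 | result 18; revised runs tmp := 3 | (max((3 * c), (c - -1)) > (-tmp)): true | a := -2 | (((b - c) > min(a, 6)) and ((a - c) < max(c, 1))): true | tmp := -12 | aux := 0 | iter i=2: | aux := 2 | iter i=3: | aux := 2 | iter i=4: | aux := 2 | result 18; both end at 18.
Checked all 168 inputs in the declared domain: the outputs agree on every one.
verdict: equivalent
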